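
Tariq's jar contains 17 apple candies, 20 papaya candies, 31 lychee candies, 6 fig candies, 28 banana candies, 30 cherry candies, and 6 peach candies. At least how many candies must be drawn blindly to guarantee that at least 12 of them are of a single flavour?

68

An adversary could hand out at most 11 candies per flavour (fig, peach run out sooner): 11 + 11 + 11 + 6 + 11 + 11 + 6 = 67 candies and still no flavour has 12.
One more candy lands in a flavour already at 11, so 68 draws are enough and 67 are not.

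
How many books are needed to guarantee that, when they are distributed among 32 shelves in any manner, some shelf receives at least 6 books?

161

With 160 books one could put exactly 5 in each of the 32 shelves, and no shelf would reach 6.
One more book must land in a shelf that already has 5, giving it 6.
So 32 × 5 + 1 = 161 books are required.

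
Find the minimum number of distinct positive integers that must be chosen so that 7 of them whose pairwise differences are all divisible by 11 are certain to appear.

67

Integers whose pairwise differences are multiples of 11 are exactly those sharing a remainder mod 11. By the pigeonhole principle, the 11 residue classes mod 11 are the pigeonholes.
With 66 integers one could put 6 in each residue class and have no class reach 7.
The 67th integer pushes some class to 7, so 11·6 + 1 = 67.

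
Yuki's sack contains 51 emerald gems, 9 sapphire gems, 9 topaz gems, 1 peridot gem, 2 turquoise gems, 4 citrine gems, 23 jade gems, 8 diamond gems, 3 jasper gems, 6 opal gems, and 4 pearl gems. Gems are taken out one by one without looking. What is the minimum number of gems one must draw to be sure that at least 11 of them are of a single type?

By pigeonhole, put each drawn gem into a box by type. The largest draw with every box below 11 takes min(count, 10) from each type; types with fewer than 10 contribute all they have.
Σ min(cᵢ, 10) = 10 + 9 + 9 + 1 + 2 + 4 + 10 + 8 + 3 + 6 + 4 = 66.
Draw number 66 + 1 = 67 must push one box to 11.

67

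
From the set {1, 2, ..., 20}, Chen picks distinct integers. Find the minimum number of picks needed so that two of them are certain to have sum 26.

Group the elements by complementary pair {x, 26−x}: {6,20}, {7,19}, {8,18}, …, giving 7 two-element pairs, the single value 13 (it cannot pair with itself since the integers are distinct), and 5 integers whose partner 26−x falls outside [1,20].
By the pigeonhole principle, treating each of those 13 groups as a pigeonhole, one can pick one integer per group — 13 integers — with no two summing to 26.
The 14th integer lands in an occupied pair, forcing a sum of 26.

14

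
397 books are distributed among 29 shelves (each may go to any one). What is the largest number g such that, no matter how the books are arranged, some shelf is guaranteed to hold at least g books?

14

The 29 shelves are the holes and the 397 books are the pigeons.
If every shelf held at most 13 books, the total would be at most 29 × 13 = 377, which is less than 397.
So some shelf holds at least ⌈397/29⌉ = 14 books.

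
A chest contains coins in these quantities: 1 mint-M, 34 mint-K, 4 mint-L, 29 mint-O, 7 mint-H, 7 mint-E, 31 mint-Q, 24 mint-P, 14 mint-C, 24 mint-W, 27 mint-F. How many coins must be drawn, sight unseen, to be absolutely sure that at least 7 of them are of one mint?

60

The 11 mints are the holes; the coins drawn are the pigeons.
To avoid 7 of any one mint, the worst case takes at most 6 of each mint, or every coin of a mint that has fewer than 6.
That gives 1 + 6 + 4 + 6 + 6 + 6 + 6 + 6 + 6 + 6 + 6 = 59 coins with no mint reaching 7.
The next coin forces some mint to 7, so 59 + 1 = 60.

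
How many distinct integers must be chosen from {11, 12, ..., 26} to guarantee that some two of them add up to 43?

12

A set avoiding the sum 43 can contain at most one of each pair {x, 43−x}, plus the 6 elements whose complement lies outside the range.
The integers 11, …, 21 (11 of them) are such a set: any two sum to at least 11+12 = 23 and at most 20+21 = 41 < 43.
Any 12th integer completes one of the 5 pairs, so 12 choices force a sum of 43.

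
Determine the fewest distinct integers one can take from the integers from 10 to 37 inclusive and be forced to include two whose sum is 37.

20

Group the elements by complementary pair {x, 37−x}: {10,27}, {11,26}, {12,25}, …, giving 9 two-element pairs and 10 integers whose partner 37−x falls outside [10,37].
Treating each of those 19 groups as a pigeonhole, one can pick one integer per group — 19 integers — with no two summing to 37.
The 20th integer lands in an occupied pair, forcing a sum of 37.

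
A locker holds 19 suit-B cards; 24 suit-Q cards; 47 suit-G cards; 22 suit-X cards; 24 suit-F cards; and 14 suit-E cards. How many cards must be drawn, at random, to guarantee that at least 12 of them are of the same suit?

By the pigeonhole principle, put each drawn card into a box by suit. The largest draw with every box below 12 takes min(count, 11) from each suit.
Σ min(cᵢ, 11) = 11 + 11 + 11 + 11 + 11 + 11 = 66.
Draw number 66 + 1 = 67 must push one box to 12.

67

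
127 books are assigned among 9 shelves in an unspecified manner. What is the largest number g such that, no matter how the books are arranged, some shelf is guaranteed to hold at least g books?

By the pigeonhole principle, the 9 shelves are the holes and the 127 books are the pigeons.
If every shelf held at most 14 books, the total would be at most 9 × 14 = 126, which is less than 127.
So some shelf holds at least ⌈127/9⌉ = 15 books.

15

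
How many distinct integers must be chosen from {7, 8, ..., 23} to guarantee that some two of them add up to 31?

Two chosen integers sum to 31 exactly when both halves of some pair {x, 31−x} with 8 ≤ x ≤ 31−x ≤ 23 are chosen — 8 such pairs.
The remaining 1 element (those with no distinct partner in range) can never complete a 31-sum, so the worst case takes all of them and one from each pair: 1 + 8 = 9.
The 10th integer has to be the second member of some pair, so 9 + 1 = 10.

10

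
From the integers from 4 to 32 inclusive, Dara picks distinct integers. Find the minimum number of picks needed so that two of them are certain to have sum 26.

21

A set avoiding the sum 26 can contain at most one of each pair {x, 26−x}, plus the 11 elements whose complement lies outside the range or equal to its own complement.
The integers 13, …, 32 (20 of them) are such a set: any two sum to at least 13+14 = 27 > 26.
Any 21st integer completes one of the 9 pairs, so 21 choices force a sum of 26.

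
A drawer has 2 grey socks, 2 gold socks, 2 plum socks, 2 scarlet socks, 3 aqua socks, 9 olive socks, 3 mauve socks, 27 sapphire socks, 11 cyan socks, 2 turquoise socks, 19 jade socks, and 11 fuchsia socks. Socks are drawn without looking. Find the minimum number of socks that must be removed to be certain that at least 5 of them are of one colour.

Pigeonhole: the 12 colours are the holes; the socks drawn are the pigeons.
To avoid 5 of any one colour, the worst case takes at most 4 of each colour, or every sock of a colour that has fewer than 4.
That gives 2 + 2 + 2 + 2 + 3 + 4 + 3 + 4 + 4 + 2 + 4 + 4 = 36 socks with no colour reaching 5.
The next sock forces some colour to 5, so 36 + 1 = 37.

37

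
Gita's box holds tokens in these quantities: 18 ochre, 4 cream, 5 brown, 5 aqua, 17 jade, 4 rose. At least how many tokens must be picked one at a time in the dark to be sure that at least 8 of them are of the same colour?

By the pigeonhole principle, the 6 colours are the holes; the tokens drawn are the pigeons.
To avoid 8 of any one colour, the worst case takes at most 7 of each colour, or every token of a colour that has fewer than 7.
That gives 7 + 4 + 5 + 5 + 7 + 4 = 32 tokens with no colour reaching 8.
The next token forces some colour to 8, so 32 + 1 = 33.

33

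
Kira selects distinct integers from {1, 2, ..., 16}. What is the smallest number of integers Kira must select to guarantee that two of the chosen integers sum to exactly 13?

Group the elements by complementary pair {x, 13−x}: {1,12}, {2,11}, {3,10}, …, giving 6 two-element pairs and 4 integers whose partner 13−x falls outside [1,16].
Pigeonhole: treating each of those 10 groups as a pigeonhole, one can pick one integer per group — 10 integers — with no two summing to 13.
The 11th integer lands in an occupied pair, forcing a sum of 13.

11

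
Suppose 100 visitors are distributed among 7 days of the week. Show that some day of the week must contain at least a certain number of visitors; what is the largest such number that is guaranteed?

The 7 days of the week are the holes and the 100 visitors are the pigeons.
If every day of the week held at most 14 visitors, the total would be at most 7 × 14 = 98, which is less than 100.
So some day of the week holds at least ⌈100/7⌉ = 15 visitors.

15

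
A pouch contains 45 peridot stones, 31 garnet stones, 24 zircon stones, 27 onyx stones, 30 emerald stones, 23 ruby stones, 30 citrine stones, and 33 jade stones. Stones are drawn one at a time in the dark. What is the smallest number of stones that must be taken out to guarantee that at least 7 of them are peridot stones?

In the worst case for collecting peridot stones, every non-peridot stone comes out first.
There are 31 + 24 + 27 + 30 + 23 + 30 + 33 = 198 non-peridot stones altogether.
After those, each further stone must be peridot, so 198 + 7 = 205 draws guarantee 7 peridot stones.

205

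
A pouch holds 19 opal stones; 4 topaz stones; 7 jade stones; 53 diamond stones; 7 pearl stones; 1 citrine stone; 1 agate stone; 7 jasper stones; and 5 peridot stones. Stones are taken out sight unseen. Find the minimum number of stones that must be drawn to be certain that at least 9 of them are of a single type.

The 9 types are the holes; the stones drawn are the pigeons.
To avoid 9 of any one type, the worst case takes at most 8 of each type, or every stone of a type that has fewer than 8.
That gives 8 + 4 + 7 + 8 + 7 + 1 + 1 + 7 + 5 = 48 stones with no type reaching 9.
The next stone forces some type to 9, so 48 + 1 = 49.

49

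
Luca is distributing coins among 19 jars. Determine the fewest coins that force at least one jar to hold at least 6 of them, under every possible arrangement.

96

With 95 coins one could put exactly 5 in each of the 19 jars, and no jar would reach 6.
By the pigeonhole principle, one more coin must land in a jar that already has 5, giving it 6.
So 19 × 5 + 1 = 96 coins are required.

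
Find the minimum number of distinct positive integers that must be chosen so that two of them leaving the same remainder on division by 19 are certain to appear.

The 19 residue classes mod 19 are the pigeonholes.
With 19 integers one could put 1 in each residue class and have no class reach 2.
The 20th integer pushes some class to 2, so 19·1 + 1 = 20.

20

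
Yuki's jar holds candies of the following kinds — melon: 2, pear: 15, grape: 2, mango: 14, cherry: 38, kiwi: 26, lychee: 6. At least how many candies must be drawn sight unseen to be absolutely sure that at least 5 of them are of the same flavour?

25

An adversary could hand out at most 4 candies per flavour (melon, grape run out sooner): 2 + 4 + 2 + 4 + 4 + 4 + 4 = 24 candies and still no flavour has 5.
Pigeonhole: one more candy lands in a flavour already at 4, so 25 draws are enough and 24 are not.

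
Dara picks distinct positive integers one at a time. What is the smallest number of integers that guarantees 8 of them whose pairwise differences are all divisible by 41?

288

Integers whose pairwise differences are multiples of 41 are exactly those sharing a remainder mod 41. The 41 residue classes mod 41 are the pigeonholes.
With 287 integers one could put 7 in each residue class and have no class reach 8.
The 288th integer pushes some class to 8, so 41·7 + 1 = 288.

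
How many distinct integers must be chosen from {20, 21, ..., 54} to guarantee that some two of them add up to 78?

21

A set avoiding the sum 78 can contain at most one of each pair {x, 78−x}, plus the 5 elements whose complement lies outside the range or equal to its own complement.
The integers 20, …, 39 (20 of them) are such a set: any two sum to at least 20+21 = 41 and at most 38+39 = 77 < 78.
By the pigeonhole principle, any 21st integer completes one of the 15 pairs, so 21 choices force a sum of 78.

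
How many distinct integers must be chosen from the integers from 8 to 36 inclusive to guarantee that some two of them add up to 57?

A set avoiding the sum 57 can contain at most one of each pair {x, 57−x}, plus the 13 elements whose complement lies outside the range.
The integers 8, …, 28 (21 of them) are such a set: any two sum to at least 8+9 = 17 and at most 27+28 = 55 < 57.
Any 22nd integer completes one of the 8 pairs, so 22 choices force a sum of 57.

22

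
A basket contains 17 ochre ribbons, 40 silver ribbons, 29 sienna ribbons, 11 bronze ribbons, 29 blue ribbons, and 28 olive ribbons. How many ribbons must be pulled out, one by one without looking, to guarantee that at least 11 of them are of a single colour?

61

By the pigeonhole principle, the 6 colours are the holes; the ribbons drawn are the pigeons.
To avoid 11 of any one colour, the worst case takes at most 10 of each colour.
That gives 10 + 10 + 10 + 10 + 10 + 10 = 60 ribbons with no colour reaching 11.
The next ribbon forces some colour to 11, so 60 + 1 = 61.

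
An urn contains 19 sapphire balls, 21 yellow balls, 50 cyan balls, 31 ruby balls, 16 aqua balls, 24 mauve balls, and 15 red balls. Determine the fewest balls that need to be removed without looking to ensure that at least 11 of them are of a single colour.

71

An adversary could hand out at most 10 balls per colour: 10 + 10 + 10 + 10 + 10 + 10 + 10 = 70 balls and still no colour has 11.
One more ball lands in a colour already at 10, so 71 draws are enough and 70 are not.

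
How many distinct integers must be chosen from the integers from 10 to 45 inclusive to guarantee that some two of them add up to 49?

22

Two chosen integers sum to 49 exactly when both halves of some pair {x, 49−x} with 10 ≤ x ≤ 49−x ≤ 39 are chosen — 15 such pairs.
The remaining 6 elements (those with no distinct partner in range) can never complete a 49-sum, so the worst case takes all of them and one from each pair: 6 + 15 = 21.
By the pigeonhole principle, the 22nd integer has to be the second member of some pair, so 21 + 1 = 22.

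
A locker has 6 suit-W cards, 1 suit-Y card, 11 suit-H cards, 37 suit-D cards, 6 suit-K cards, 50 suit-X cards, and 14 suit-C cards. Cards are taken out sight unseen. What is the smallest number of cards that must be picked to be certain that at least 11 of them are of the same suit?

54

Put each drawn card into a box by suit. The largest draw with every box below 11 takes min(count, 10) from each suit; suits with fewer than 10 contribute all they have.
Σ min(cᵢ, 10) = 6 + 1 + 10 + 10 + 6 + 10 + 10 = 53.
Draw number 53 + 1 = 54 must push one box to 11.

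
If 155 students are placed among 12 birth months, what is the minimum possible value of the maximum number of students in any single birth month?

13

The 12 birth months are the holes and the 155 students are the pigeons.
If every birth month held at most 12 students, the total would be at most 12 × 12 = 144, which is less than 155.
So some birth month holds at least ⌈155/12⌉ = 13 students.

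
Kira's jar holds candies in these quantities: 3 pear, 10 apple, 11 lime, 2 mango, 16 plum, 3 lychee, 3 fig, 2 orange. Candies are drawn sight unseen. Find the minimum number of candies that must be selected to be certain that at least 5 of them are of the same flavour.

26

Put each drawn candy into a box by flavour. The largest draw with every box below 5 takes min(count, 4) from each flavour; flavours with fewer than 4 contribute all they have.
Σ min(cᵢ, 4) = 3 + 4 + 4 + 2 + 4 + 3 + 3 + 2 = 25.
Draw number 25 + 1 = 26 must push one box to 5.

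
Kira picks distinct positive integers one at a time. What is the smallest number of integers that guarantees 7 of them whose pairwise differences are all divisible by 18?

109

Integers whose pairwise differences are multiples of 18 are exactly those sharing a remainder mod 18. Pigeonhole: the 18 residue classes mod 18 are the pigeonholes.
With 108 integers one could put 6 in each residue class and have no class reach 7.
The 109th integer pushes some class to 7, so 18·6 + 1 = 109.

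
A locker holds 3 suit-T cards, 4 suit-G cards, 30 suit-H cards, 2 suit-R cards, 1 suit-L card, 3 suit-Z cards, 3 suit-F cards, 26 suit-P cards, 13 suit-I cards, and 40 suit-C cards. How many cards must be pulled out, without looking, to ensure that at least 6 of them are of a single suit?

37

By the pigeonhole principle, the 10 suits are the holes; the cards drawn are the pigeons.
To avoid 6 of any one suit, the worst case takes at most 5 of each suit, or every card of a suit that has fewer than 5.
That gives 3 + 4 + 5 + 2 + 1 + 3 + 3 + 5 + 5 + 5 = 36 cards with no suit reaching 6.
The next card forces some suit to 6, so 36 + 1 = 37.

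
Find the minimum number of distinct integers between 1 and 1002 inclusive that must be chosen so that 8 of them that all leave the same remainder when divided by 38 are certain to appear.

267

The 38 residue classes mod 38 are the pigeonholes.
With 266 integers one could put 7 in each residue class and have no class reach 8.
The 267th integer pushes some class to 8, so 38·7 + 1 = 267.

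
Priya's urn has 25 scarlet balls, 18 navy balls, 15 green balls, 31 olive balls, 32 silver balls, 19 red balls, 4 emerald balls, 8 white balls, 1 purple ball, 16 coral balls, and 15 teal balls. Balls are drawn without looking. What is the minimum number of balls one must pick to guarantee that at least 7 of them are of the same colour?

Put each drawn ball into a box by colour. The largest draw with every box below 7 takes min(count, 6) from each colour; colours with fewer than 6 contribute all they have.
Σ min(cᵢ, 6) = 6 + 6 + 6 + 6 + 6 + 6 + 4 + 6 + 1 + 6 + 6 = 59.
Draw number 59 + 1 = 60 must push one box to 7.

60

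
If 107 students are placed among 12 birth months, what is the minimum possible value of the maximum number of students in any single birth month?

9

By the pigeonhole principle, the 12 birth months are the holes and the 107 students are the pigeons.
If every birth month held at most 8 students, the total would be at most 12 × 8 = 96, which is less than 107.
So some birth month holds at least ⌈107/12⌉ = 9 students.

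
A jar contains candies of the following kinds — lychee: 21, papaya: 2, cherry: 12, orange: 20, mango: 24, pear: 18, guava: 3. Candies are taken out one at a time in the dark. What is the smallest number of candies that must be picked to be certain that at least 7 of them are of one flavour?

36

By the pigeonhole principle, put each drawn candy into a box by flavour. The largest draw with every box below 7 takes min(count, 6) from each flavour; flavours with fewer than 6 contribute all they have.
Σ min(cᵢ, 6) = 6 + 2 + 6 + 6 + 6 + 6 + 3 = 35.
Draw number 35 + 1 = 36 must push one box to 7.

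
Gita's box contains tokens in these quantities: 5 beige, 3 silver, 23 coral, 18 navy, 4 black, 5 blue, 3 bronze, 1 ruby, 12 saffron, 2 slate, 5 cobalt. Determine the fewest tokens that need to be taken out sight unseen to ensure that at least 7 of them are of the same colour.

47

The 11 colours are the holes; the tokens drawn are the pigeons.
To avoid 7 of any one colour, the worst case takes at most 6 of each colour, or every token of a colour that has fewer than 6.
That gives 5 + 3 + 6 + 6 + 4 + 5 + 3 + 1 + 6 + 2 + 5 = 46 tokens with no colour reaching 7.
The next token forces some colour to 7, so 46 + 1 = 47.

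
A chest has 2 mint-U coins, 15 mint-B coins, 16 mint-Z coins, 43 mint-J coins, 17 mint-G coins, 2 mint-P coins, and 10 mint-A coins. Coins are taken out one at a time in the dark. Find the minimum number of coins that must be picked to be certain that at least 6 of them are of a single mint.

30

An adversary could hand out at most 5 coins per mint (mint-U, mint-P run out sooner): 2 + 5 + 5 + 5 + 5 + 2 + 5 = 29 coins and still no mint has 6.
One more coin lands in a mint already at 5, so 30 draws are enough and 29 are not.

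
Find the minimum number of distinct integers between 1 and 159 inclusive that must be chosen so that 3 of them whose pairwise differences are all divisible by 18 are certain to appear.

Integers whose pairwise differences are multiples of 18 are exactly those sharing a remainder mod 18. The 18 residue classes mod 18 are the pigeonholes.
With 36 integers one could put 2 in each residue class and have no class reach 3.
The 37th integer pushes some class to 3, so 18·2 + 1 = 37.

37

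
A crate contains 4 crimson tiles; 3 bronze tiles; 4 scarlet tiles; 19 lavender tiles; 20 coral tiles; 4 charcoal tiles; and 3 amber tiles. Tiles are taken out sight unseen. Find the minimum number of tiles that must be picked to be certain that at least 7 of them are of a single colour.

An adversary could hand out at most 6 tiles per colour (5 colours run out sooner): 4 + 3 + 4 + 6 + 6 + 4 + 3 = 30 tiles and still no colour has 7.
Pigeonhole: one more tile lands in a colour already at 6, so 31 draws are enough and 30 are not.

31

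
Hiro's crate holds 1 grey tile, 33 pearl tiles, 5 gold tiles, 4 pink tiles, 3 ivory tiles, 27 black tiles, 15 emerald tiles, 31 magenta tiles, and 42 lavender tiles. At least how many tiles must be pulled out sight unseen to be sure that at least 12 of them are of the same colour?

69

An adversary could hand out at most 11 tiles per colour (4 colours run out sooner): 1 + 11 + 5 + 4 + 3 + 11 + 11 + 11 + 11 = 68 tiles and still no colour has 12.
One more tile lands in a colour already at 11, so 69 draws are enough and 68 are not.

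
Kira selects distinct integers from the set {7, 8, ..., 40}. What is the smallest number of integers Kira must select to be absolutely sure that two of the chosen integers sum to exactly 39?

22

A set avoiding the sum 39 can contain at most one of each pair {x, 39−x}, plus the 8 elements whose complement lies outside the range.
The integers 20, …, 40 (21 of them) are such a set: any two sum to at least 20+21 = 41 > 39.
Any 22nd integer completes one of the 13 pairs, so 22 choices force a sum of 39.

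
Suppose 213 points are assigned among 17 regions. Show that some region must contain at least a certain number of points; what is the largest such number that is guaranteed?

By pigeonhole, the 17 regions are the holes and the 213 points are the pigeons.
If every region held at most 12 points, the total would be at most 17 × 12 = 204, which is less than 213.
So some region holds at least ⌈213/17⌉ = 13 points.

13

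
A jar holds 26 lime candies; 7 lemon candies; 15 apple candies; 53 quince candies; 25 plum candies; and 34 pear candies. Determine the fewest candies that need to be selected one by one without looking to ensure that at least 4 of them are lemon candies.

In the worst case for collecting lemon candies, every non-lemon candy comes out first.
There are 26 + 15 + 53 + 25 + 34 = 153 non-lemon candies altogether.
After those, each further candy must be lemon, so 153 + 4 = 157 draws guarantee 4 lemon candies.

157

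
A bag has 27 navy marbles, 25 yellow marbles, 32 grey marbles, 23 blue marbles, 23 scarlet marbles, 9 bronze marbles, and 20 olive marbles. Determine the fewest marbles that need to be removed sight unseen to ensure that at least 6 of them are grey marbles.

133

In the worst case for collecting grey marbles, every non-grey marble comes out first.
There are 27 + 25 + 23 + 23 + 9 + 20 = 127 non-grey marbles altogether.
After those, each further marble must be grey, so 127 + 6 = 133 draws guarantee 6 grey marbles.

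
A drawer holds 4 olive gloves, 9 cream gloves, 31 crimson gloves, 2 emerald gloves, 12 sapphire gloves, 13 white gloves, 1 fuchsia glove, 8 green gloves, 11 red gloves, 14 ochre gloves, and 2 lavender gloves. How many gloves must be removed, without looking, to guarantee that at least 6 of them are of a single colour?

An adversary could hand out at most 5 gloves per colour (4 colours run out sooner): 4 + 5 + 5 + 2 + 5 + 5 + 1 + 5 + 5 + 5 + 2 = 44 gloves and still no colour has 6.
One more glove lands in a colour already at 5, so 45 draws are enough and 44 are not.

45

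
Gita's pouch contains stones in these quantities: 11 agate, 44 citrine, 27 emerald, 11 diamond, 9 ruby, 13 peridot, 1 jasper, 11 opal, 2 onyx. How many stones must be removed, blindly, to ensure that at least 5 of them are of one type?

32

Put each drawn stone into a box by type. The largest draw with every box below 5 takes min(count, 4) from each type; types with fewer than 4 contribute all they have.
Σ min(cᵢ, 4) = 4 + 4 + 4 + 4 + 4 + 4 + 1 + 4 + 2 = 31.
Draw number 31 + 1 = 32 must push one box to 5.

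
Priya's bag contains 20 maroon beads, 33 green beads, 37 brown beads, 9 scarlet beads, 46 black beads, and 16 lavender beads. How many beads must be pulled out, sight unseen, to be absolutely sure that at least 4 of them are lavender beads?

149

In the worst case for collecting lavender beads, every non-lavender bead comes out first.
There are 20 + 33 + 37 + 9 + 46 = 145 non-lavender beads altogether.
After those, each further bead must be lavender, so 145 + 4 = 149 draws guarantee 4 lavender beads.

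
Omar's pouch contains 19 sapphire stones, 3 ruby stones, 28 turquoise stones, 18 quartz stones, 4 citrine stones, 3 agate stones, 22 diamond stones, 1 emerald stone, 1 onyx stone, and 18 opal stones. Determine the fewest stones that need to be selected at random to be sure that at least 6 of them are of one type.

An adversary could hand out at most 5 stones per type (5 types run out sooner): 5 + 3 + 5 + 5 + 4 + 3 + 5 + 1 + 1 + 5 = 37 stones and still no type has 6.
One more stone lands in a type already at 5, so 38 draws are enough and 37 are not.

38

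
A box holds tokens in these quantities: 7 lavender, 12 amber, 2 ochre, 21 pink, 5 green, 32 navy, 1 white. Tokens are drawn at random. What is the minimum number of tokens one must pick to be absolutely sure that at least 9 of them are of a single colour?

40

An adversary could hand out at most 8 tokens per colour (4 colours run out sooner): 7 + 8 + 2 + 8 + 5 + 8 + 1 = 39 tokens and still no colour has 9.
One more token lands in a colour already at 8, so 40 draws are enough and 39 are not.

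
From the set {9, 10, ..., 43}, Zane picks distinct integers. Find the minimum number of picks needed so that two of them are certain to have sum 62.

24

A set avoiding the sum 62 can contain at most one of each pair {x, 62−x}, plus the 11 elements whose complement lies outside the range or equal to its own complement.
The integers 9, …, 31 (23 of them) are such a set: any two sum to at least 9+10 = 19 and at most 30+31 = 61 < 62.
Any 24th integer completes one of the 12 pairs, so 24 choices force a sum of 62.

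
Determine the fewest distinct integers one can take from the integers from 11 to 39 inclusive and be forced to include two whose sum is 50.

Group the elements by complementary pair {x, 50−x}: {11,39}, {12,38}, {13,37}, …, giving 14 two-element pairs and the single value 25 (it cannot pair with itself since the integers are distinct).
Pigeonhole: treating each of those 15 groups as a pigeonhole, one can pick one integer per group — 15 integers — with no two summing to 50.
The 16th integer lands in an occupied pair, forcing a sum of 50.

16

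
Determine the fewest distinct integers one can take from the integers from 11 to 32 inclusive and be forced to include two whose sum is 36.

16

A set avoiding the sum 36 can contain at most one of each pair {x, 36−x}, plus the 8 elements whose complement lies outside the range or equal to its own complement.
The integers 18, …, 32 (15 of them) are such a set: any two sum to at least 18+19 = 37 > 36.
By pigeonhole, any 16th integer completes one of the 7 pairs, so 16 choices force a sum of 36.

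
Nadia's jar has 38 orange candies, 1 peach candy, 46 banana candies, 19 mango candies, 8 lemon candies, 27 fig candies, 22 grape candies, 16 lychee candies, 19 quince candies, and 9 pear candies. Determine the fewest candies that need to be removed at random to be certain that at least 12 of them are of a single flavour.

96

The 10 flavours are the holes; the candies drawn are the pigeons.
To avoid 12 of any one flavour, the worst case takes at most 11 of each flavour, or every candy of a flavour that has fewer than 11.
That gives 11 + 1 + 11 + 11 + 8 + 11 + 11 + 11 + 11 + 9 = 95 candies with no flavour reaching 12.
The next candy forces some flavour to 12, so 95 + 1 = 96.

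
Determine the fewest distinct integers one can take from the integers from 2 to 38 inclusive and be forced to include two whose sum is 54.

27

A set avoiding the sum 54 can contain at most one of each pair {x, 54−x}, plus the 15 elements whose complement lies outside the range or equal to its own complement.
The integers 2, …, 27 (26 of them) are such a set: any two sum to at least 2+3 = 5 and at most 26+27 = 53 < 54.
Pigeonhole: any 27th integer completes one of the 11 pairs, so 27 choices force a sum of 54.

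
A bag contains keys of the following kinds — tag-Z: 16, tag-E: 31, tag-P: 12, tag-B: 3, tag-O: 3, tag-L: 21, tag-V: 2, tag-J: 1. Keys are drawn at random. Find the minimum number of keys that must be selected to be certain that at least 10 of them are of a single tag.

Pigeonhole: the 8 tags are the holes; the keys drawn are the pigeons.
To avoid 10 of any one tag, the worst case takes at most 9 of each tag, or every key of a tag that has fewer than 9.
That gives 9 + 9 + 9 + 3 + 3 + 9 + 2 + 1 = 45 keys with no tag reaching 10.
The next key forces some tag to 10, so 45 + 1 = 46.

46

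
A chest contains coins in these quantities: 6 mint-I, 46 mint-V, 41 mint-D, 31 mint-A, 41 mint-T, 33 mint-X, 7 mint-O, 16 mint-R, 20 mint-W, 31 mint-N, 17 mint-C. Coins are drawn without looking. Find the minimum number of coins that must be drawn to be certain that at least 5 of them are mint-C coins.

277

In the worst case for collecting mint-C coins, every non-mint-C coin comes out first.
There are 6 + 46 + 41 + 31 + 41 + 33 + 7 + 16 + 20 + 31 = 272 non-mint-C coins altogether.
After those, each further coin must be mint-C, so 272 + 5 = 277 draws guarantee 5 mint-C coins.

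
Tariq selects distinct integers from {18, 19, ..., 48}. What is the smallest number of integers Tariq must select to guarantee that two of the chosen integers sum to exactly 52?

24

Two chosen integers sum to 52 exactly when both halves of some pair {x, 52−x} with 18 ≤ x ≤ 52−x ≤ 34 are chosen — 8 such pairs.
The remaining 15 elements (those with no distinct partner in range) can never complete a 52-sum, so the worst case takes all of them and one from each pair: 15 + 8 = 23.
By pigeonhole, the 24th integer has to be the second member of some pair, so 23 + 1 = 24.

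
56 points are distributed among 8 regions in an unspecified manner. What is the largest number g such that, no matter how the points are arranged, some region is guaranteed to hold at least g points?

7

The 8 regions are the holes and the 56 points are the pigeons.
If every region held at most 6 points, the total would be at most 8 × 6 = 48, which is less than 56.
So some region holds at least ⌈56/8⌉ = 7 points.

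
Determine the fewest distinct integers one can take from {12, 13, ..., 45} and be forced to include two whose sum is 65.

A set avoiding the sum 65 can contain at most one of each pair {x, 65−x}, plus the 8 elements whose complement lies outside the range.
The integers 12, …, 32 (21 of them) are such a set: any two sum to at least 12+13 = 25 and at most 31+32 = 63 < 65.
By pigeonhole, any 22nd integer completes one of the 13 pairs, so 22 choices force a sum of 65.

22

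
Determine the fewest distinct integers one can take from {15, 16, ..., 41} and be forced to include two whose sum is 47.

19

Two chosen integers sum to 47 exactly when both halves of some pair {x, 47−x} with 15 ≤ x ≤ 47−x ≤ 32 are chosen — 9 such pairs.
The remaining 9 elements (those with no distinct partner in range) can never complete a 47-sum, so the worst case takes all of them and one from each pair: 9 + 9 = 18.
The 19th integer has to be the second member of some pair, so 18 + 1 = 19.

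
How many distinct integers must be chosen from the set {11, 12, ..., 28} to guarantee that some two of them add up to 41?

11

Two chosen integers sum to 41 exactly when both halves of some pair {x, 41−x} with 13 ≤ x ≤ 41−x ≤ 28 are chosen — 8 such pairs.
The remaining 2 elements (those with no distinct partner in range) can never complete a 41-sum, so the worst case takes all of them and one from each pair: 2 + 8 = 10.
By pigeonhole, the 11th integer has to be the second member of some pair, so 10 + 1 = 11.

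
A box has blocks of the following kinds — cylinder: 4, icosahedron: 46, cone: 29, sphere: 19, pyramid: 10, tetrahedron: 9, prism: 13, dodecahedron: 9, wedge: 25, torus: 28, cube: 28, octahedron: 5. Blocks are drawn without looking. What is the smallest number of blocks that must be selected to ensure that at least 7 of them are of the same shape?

70

Pigeonhole: the 12 shapes are the holes; the blocks drawn are the pigeons.
To avoid 7 of any one shape, the worst case takes at most 6 of each shape, or every block of a shape that has fewer than 6.
That gives 4 + 6 + 6 + 6 + 6 + 6 + 6 + 6 + 6 + 6 + 6 + 5 = 69 blocks with no shape reaching 7.
The next block forces some shape to 7, so 69 + 1 = 70.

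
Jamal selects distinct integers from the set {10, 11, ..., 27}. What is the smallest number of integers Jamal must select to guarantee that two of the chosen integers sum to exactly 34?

Two chosen integers sum to 34 exactly when both halves of some pair {x, 34−x} with 10 ≤ x ≤ 34−x ≤ 24 are chosen — 7 such pairs.
The remaining 4 elements (those with no distinct partner in range) can never complete a 34-sum, so the worst case takes all of them and one from each pair: 4 + 7 = 11.
Pigeonhole: the 12th integer has to be the second member of some pair, so 11 + 1 = 12.

12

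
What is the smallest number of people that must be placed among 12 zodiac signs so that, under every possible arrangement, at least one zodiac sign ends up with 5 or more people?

With 48 people one could put exactly 4 in each of the 12 zodiac signs, and no zodiac sign would reach 5.
One more person must land in a zodiac sign that already has 4, giving it 5.
So 12 × 4 + 1 = 49 people are required.

49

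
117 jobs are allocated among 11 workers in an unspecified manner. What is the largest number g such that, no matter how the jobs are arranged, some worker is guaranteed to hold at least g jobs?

11

Pigeonhole: the 11 workers are the holes and the 117 jobs are the pigeons.
If every worker held at most 10 jobs, the total would be at most 11 × 10 = 110, which is less than 117.
So some worker holds at least ⌈117/11⌉ = 11 jobs.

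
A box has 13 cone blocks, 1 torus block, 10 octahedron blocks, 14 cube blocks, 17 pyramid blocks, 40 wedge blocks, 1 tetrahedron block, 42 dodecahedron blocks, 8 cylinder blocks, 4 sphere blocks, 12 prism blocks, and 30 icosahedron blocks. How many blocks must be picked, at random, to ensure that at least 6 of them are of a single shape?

By pigeonhole, put each drawn block into a box by shape. The largest draw with every box below 6 takes min(count, 5) from each shape; shapes with fewer than 5 contribute all they have.
Σ min(cᵢ, 5) = 5 + 1 + 5 + 5 + 5 + 5 + 1 + 5 + 5 + 4 + 5 + 5 = 51.
Draw number 51 + 1 = 52 must push one box to 6.

52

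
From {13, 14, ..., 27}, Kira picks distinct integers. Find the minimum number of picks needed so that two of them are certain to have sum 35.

A set avoiding the sum 35 can contain at most one of each pair {x, 35−x}, plus the 5 elements whose complement lies outside the range.
The integers 18, …, 27 (10 of them) are such a set: any two sum to at least 18+19 = 37 > 35.
Any 11th integer completes one of the 5 pairs, so 11 choices force a sum of 35.

11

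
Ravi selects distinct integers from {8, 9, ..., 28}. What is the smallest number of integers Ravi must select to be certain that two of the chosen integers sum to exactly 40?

14

Two chosen integers sum to 40 exactly when both halves of some pair {x, 40−x} with 12 ≤ x ≤ 40−x ≤ 28 are chosen — 8 such pairs.
The remaining 5 elements (those with no distinct partner in range) can never complete a 40-sum, so the worst case takes all of them and one from each pair: 5 + 8 = 13.
Pigeonhole: the 14th integer has to be the second member of some pair, so 13 + 1 = 14.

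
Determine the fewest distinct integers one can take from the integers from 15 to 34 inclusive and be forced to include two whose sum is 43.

14

Group the elements by complementary pair {x, 43−x}: {15,28}, {16,27}, {17,26}, …, giving 7 two-element pairs and 6 integers whose partner 43−x falls outside [15,34].
Treating each of those 13 groups as a pigeonhole, one can pick one integer per group — 13 integers — with no two summing to 43.
The 14th integer lands in an occupied pair, forcing a sum of 43.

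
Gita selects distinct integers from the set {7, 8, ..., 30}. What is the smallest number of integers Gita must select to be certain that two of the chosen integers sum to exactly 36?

14

Two chosen integers sum to 36 exactly when both halves of some pair {x, 36−x} with 7 ≤ x ≤ 36−x ≤ 29 are chosen — 11 such pairs.
The remaining 2 elements (those with no distinct partner in range) can never complete a 36-sum, so the worst case takes all of them and one from each pair: 2 + 11 = 13.
Pigeonhole: the 14th integer has to be the second member of some pair, so 13 + 1 = 14.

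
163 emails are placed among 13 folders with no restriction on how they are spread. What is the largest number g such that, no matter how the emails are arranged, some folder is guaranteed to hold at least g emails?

By the pigeonhole principle, the 13 folders are the holes and the 163 emails are the pigeons.
If every folder held at most 12 emails, the total would be at most 13 × 12 = 156, which is less than 163.
So some folder holds at least ⌈163/13⌉ = 13 emails.

13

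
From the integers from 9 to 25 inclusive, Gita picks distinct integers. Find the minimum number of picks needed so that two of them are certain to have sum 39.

12

Group the elements by complementary pair {x, 39−x}: {14,25}, {15,24}, {16,23}, …, giving 6 two-element pairs and 5 integers whose partner 39−x falls outside [9,25].
Pigeonhole: treating each of those 11 groups as a pigeonhole, one can pick one integer per group — 11 integers — with no two summing to 39.
The 12th integer lands in an occupied pair, forcing a sum of 39.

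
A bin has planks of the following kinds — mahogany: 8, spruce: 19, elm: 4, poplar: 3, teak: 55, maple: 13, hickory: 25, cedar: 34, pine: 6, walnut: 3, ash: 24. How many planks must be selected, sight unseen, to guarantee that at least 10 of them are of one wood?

An adversary could hand out at most 9 planks per wood (5 woods run out sooner): 8 + 9 + 4 + 3 + 9 + 9 + 9 + 9 + 6 + 3 + 9 = 78 planks and still no wood has 10.
Pigeonhole: one more plank lands in a wood already at 9, so 79 draws are enough and 78 are not.

79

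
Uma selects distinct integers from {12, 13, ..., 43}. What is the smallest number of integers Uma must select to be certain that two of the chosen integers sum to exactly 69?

24

Group the elements by complementary pair {x, 69−x}: {26,43}, {27,42}, {28,41}, …, giving 9 two-element pairs and 14 integers whose partner 69−x falls outside [12,43].
By pigeonhole, treating each of those 23 groups as a pigeonhole, one can pick one integer per group — 23 integers — with no two summing to 69.
The 24th integer lands in an occupied pair, forcing a sum of 69.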